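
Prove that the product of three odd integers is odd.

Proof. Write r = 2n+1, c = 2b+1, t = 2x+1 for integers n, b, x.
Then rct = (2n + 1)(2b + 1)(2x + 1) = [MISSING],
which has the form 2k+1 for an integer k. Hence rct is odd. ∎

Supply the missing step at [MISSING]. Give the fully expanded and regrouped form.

Expanding: (2n + 1)(2b + 1)(2x + 1) = 8bnx + 4bn + 4bx + 2b + 4nx + 2n + 2x + 1.
Every term except the constant is even, so this is 2(4bnx + 2bn + 2bx + b + 2nx + n + x) + 1,
and 4bnx + 2bn + 2bx + b + 2nx + n + x ∈ ℤ gives the required form.

2(4bnx + 2bn + 2bx + b + 2nx + n + x) + 1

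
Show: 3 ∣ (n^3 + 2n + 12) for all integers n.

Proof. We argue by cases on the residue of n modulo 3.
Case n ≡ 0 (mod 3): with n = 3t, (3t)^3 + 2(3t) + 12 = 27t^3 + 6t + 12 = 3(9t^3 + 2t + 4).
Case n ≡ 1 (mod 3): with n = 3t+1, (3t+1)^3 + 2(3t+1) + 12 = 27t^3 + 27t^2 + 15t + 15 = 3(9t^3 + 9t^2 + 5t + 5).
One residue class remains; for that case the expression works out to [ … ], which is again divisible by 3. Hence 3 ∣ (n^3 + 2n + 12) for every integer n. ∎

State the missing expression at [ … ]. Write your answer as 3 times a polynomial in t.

3(9t^3 + 18t^2 + 14t + 8)

The residues treated are {0, 1}, so the missing case is n ≡ 2 (mod 3); write n = 3t+2.
Then (3t+2)^3 + 2(3t+2) + 12 = 27t^3 + 54t^2 + 42t + 24 = 3(9t^3 + 18t^2 + 14t + 8).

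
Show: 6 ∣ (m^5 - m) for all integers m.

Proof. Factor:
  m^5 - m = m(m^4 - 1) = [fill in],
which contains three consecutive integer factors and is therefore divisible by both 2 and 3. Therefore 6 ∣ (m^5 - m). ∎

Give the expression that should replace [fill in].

(m - 1)m(m + 1)(m^2 + 1)

m^4 - 1 = (m^2 - 1)(m^2 + 1), and m^2 - 1 = (m-1)(m+1).
So m(m^4 - 1) = (m - 1)m(m + 1)(m^2 + 1).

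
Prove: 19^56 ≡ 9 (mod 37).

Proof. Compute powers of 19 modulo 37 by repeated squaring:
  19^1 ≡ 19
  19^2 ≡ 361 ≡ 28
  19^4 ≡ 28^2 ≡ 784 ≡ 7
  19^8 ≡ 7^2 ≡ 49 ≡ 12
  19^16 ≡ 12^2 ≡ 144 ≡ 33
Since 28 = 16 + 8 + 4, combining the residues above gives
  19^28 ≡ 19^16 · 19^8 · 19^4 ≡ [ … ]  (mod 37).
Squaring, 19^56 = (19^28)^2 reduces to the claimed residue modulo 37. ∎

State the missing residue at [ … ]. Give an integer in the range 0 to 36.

34

Multiply the listed residues: 33 · 12 · 7 = 396 → 2772.
Reducing modulo 37: 2772 = 74·37 + 34, so 19^28 ≡ 34.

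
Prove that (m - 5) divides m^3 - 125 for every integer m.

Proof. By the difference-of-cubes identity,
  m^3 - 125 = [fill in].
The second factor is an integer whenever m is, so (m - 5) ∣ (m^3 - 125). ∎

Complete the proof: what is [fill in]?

(m - 5)(m^2 + 5m + 25)

a^3 - b^3 = (a - b)(a^2 + ab + b^2). With a = m, b = 5:
m^3 - 125 = (m - 5)(m^2 + 5m + 25).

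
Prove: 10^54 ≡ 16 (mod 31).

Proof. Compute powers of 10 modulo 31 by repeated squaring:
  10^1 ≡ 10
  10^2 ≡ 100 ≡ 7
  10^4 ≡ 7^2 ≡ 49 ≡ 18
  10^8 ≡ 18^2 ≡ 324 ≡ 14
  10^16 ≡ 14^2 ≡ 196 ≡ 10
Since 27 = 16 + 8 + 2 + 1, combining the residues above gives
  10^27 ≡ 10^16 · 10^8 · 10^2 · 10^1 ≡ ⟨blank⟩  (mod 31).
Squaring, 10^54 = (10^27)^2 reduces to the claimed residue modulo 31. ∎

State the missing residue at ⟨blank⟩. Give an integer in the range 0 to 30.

4

10^16 · 10^8 · 10^2 · 10^1 ≡ 10 · 14 · 7 · 10 = 9800.
9800 mod 31 = 4, so 10^27 ≡ 4 (mod 31).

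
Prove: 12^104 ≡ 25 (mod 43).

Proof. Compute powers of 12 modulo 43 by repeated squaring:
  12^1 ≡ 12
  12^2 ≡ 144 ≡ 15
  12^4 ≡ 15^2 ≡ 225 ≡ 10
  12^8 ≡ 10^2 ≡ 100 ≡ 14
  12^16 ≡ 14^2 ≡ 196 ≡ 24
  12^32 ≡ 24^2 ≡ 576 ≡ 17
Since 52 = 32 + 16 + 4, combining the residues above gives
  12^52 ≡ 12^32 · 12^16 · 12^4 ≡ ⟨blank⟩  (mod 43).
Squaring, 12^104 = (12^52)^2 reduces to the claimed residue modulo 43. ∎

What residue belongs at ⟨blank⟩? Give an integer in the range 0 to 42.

38

12^32 · 12^16 · 12^4 ≡ 17 · 24 · 10 = 4080.
4080 mod 43 = 38, so 12^52 ≡ 38 (mod 43).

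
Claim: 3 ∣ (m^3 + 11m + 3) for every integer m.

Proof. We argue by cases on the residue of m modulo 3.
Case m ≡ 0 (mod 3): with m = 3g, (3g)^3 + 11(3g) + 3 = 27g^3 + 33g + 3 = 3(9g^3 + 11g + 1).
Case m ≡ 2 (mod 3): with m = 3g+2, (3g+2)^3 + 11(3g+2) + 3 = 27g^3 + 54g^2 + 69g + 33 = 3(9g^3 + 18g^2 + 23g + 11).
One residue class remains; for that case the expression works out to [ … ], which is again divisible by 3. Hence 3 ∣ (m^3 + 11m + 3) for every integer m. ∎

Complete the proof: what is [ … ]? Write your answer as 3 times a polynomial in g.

3(9g^3 + 9g^2 + 14g + 5)

Only m ≡ 1 (mod 3) is unaccounted for. Put m = 3g+1:
(3g+1)^3 + 11(3g+1) + 3 expands to 27g^3 + 27g^2 + 42g + 15,
and factoring out 3 leaves 3(9g^3 + 9g^2 + 14g + 5).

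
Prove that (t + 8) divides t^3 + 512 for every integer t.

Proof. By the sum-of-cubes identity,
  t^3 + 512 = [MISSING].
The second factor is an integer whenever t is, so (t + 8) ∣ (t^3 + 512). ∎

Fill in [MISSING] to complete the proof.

a^3 + b^3 = (a + b)(a^2 - ab + b^2). With a = t, b = 8:
t^3 + 512 = (t + 8)(t^2 - 8t + 64).

(t + 8)(t^2 - 8t + 64)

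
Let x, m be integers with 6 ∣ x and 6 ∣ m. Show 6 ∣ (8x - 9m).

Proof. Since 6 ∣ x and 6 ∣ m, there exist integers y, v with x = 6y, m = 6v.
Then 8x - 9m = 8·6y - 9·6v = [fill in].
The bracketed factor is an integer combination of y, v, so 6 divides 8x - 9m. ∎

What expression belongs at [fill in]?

Pull the common 6 out of every term: 8·6y - 9·6v = 6(-9v + 8y).
-9v + 8y is an integer, which exhibits the divisibility.

6(-9v + 8y)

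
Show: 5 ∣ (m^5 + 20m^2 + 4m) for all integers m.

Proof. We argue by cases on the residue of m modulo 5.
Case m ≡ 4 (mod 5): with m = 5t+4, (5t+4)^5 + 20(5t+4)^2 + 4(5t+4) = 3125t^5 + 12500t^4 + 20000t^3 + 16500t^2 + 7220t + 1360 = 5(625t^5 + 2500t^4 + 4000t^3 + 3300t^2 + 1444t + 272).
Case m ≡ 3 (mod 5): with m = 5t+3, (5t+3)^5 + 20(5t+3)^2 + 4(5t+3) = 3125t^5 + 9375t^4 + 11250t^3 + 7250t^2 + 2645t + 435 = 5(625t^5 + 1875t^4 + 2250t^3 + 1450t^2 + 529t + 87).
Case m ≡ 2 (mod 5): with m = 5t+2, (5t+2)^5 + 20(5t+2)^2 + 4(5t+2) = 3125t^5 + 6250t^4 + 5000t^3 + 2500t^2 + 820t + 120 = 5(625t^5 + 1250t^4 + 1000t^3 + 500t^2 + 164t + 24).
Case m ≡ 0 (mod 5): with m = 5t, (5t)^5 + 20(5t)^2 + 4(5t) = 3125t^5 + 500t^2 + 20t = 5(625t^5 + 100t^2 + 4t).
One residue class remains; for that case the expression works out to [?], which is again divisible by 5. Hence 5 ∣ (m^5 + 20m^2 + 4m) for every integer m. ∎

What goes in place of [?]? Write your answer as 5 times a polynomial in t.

5(625t^5 + 625t^4 + 250t^3 + 150t^2 + 49t + 5)

Only m ≡ 1 (mod 5) is unaccounted for. Put m = 5t+1:
(5t+1)^5 + 20(5t+1)^2 + 4(5t+1) expands to 3125t^5 + 3125t^4 + 1250t^3 + 750t^2 + 245t + 25,
and factoring out 5 leaves 5(625t^5 + 625t^4 + 250t^3 + 150t^2 + 49t + 5).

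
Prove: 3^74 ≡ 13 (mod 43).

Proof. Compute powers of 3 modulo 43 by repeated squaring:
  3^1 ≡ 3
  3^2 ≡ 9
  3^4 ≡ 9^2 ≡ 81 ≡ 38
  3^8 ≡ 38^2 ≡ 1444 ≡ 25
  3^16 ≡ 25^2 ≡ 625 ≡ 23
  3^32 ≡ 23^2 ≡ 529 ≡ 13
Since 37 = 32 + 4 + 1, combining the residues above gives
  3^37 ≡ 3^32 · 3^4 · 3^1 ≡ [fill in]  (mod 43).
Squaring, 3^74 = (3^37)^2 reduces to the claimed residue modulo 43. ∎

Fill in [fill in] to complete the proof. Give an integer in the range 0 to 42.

3^32 · 3^4 · 3^1 ≡ 13 · 38 · 3 = 1482.
1482 mod 43 = 20, so 3^37 ≡ 20 (mod 43).

20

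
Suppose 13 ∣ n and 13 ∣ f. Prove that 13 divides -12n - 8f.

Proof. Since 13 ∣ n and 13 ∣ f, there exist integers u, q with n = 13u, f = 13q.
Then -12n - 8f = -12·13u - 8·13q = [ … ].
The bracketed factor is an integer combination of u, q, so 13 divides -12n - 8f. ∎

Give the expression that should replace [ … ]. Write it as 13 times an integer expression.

Pull the common 13 out of every term: -12·13u - 8·13q = 13(-8q - 12u).
-8q - 12u is an integer, which exhibits the divisibility.

13(-8q - 12u)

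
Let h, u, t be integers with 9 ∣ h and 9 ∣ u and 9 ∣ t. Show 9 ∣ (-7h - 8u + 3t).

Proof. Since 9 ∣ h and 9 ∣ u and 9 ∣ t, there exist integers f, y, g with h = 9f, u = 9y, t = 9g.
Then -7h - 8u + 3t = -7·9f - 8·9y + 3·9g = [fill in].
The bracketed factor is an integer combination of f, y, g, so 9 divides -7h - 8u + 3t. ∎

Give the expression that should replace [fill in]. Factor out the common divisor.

9(-7f + 3g - 8y)

Pull the common 9 out of every term: -7·9f - 8·9y + 3·9g = 9(-7f + 3g - 8y).
-7f + 3g - 8y is an integer, which exhibits the divisibility.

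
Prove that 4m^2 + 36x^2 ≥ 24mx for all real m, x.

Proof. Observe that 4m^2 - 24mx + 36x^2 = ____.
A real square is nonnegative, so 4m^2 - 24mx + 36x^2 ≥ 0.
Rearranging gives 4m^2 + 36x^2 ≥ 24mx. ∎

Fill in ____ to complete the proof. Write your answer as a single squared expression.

The leading and trailing coefficients are 2^2 and 6^2, and 24 = 2·2·6, so the trinomial is (2m - 6x)^2.
Hence 4m^2 - 24mx + 36x^2 ≥ 0.

(2m - 6x)^2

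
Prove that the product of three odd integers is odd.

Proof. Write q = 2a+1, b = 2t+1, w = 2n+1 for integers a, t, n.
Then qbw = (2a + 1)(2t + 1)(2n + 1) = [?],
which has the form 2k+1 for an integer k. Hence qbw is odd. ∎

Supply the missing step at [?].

(2a + 1)(2t + 1)(2n + 1) = 8ant + 4an + 4at + 2a + 4nt + 2n + 2t + 1
= 2(4ant + 2an + 2at + a + 2nt + n + t) + 1.
Since 4ant + 2an + 2at + a + 2nt + n + t is an integer, the product is of the form 2k+1 for an integer k.

2(4ant + 2an + 2at + a + 2nt + n + t) + 1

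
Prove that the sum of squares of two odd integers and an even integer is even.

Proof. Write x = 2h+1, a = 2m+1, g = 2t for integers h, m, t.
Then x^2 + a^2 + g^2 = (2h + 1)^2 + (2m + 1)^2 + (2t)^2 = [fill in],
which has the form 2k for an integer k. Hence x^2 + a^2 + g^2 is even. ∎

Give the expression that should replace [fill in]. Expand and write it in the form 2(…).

2(2h^2 + 2h + 2m^2 + 2m + 2t^2 + 1)

(2h + 1)^2 + (2m + 1)^2 + (2t)^2 = 4h^2 + 4h + 4m^2 + 4m + 4t^2 + 2
= 2(2h^2 + 2h + 2m^2 + 2m + 2t^2 + 1).
Since 2h^2 + 2h + 2m^2 + 2m + 2t^2 + 1 is an integer, the sum of squares is of the form 2k for an integer k.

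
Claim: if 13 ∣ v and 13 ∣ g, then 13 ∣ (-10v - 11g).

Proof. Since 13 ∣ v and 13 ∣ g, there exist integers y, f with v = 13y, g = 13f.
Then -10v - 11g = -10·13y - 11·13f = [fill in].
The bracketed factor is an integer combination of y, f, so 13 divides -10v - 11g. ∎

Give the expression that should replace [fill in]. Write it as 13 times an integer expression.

Pull the common 13 out of every term: -10·13y - 11·13f = 13(-11f - 10y).
-11f - 10y is an integer, which exhibits the divisibility.

13(-11f - 10y)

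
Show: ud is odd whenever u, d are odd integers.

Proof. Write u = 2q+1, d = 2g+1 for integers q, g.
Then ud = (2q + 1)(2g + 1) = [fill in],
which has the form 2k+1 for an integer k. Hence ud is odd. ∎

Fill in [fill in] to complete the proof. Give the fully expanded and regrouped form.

2(2gq + g + q) + 1

(2q + 1)(2g + 1) = 4gq + 2g + 2q + 1
= 2(2gq + g + q) + 1.
Since 2gq + g + q is an integer, the product is of the form 2k+1 for an integer k.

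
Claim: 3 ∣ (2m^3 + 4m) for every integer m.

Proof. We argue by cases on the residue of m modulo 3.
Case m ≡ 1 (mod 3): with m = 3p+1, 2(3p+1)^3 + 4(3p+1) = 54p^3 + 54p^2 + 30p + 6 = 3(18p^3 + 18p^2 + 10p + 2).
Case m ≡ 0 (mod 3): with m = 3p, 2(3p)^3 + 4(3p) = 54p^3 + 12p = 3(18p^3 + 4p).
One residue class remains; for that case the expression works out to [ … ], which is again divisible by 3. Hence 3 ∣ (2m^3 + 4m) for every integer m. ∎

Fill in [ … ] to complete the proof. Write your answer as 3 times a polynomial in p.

3(18p^3 + 36p^2 + 28p + 8)

Only m ≡ 2 (mod 3) is unaccounted for. Put m = 3p+2:
2(3p+2)^3 + 4(3p+2) expands to 54p^3 + 108p^2 + 84p + 24,
and factoring out 3 leaves 3(18p^3 + 36p^2 + 28p + 8).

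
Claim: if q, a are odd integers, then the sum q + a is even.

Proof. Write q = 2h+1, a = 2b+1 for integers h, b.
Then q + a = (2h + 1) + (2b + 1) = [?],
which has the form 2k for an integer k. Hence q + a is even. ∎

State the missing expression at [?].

Expanding: (2h + 1) + (2b + 1) = 2b + 2h + 2.
Every term is even; pulling out the factor of 2 gives 2(b + h + 1).

2(b + h + 1)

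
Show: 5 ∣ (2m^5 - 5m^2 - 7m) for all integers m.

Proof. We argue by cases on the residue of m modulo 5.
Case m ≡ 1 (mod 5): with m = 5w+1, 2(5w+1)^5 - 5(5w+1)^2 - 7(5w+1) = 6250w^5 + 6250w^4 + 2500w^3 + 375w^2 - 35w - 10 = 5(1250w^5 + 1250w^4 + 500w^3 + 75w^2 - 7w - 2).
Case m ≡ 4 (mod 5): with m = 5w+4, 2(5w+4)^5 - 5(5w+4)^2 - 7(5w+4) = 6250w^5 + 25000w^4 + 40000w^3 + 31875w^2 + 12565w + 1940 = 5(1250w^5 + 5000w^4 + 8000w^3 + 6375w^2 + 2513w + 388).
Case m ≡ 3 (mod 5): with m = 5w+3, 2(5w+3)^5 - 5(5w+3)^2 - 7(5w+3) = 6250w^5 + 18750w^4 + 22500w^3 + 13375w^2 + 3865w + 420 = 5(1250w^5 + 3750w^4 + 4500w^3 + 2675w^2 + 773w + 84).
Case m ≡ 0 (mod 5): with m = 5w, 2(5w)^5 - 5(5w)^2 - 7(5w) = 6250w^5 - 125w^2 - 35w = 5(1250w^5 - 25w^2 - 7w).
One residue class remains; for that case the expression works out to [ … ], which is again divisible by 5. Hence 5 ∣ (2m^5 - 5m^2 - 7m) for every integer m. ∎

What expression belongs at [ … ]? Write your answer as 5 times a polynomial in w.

Only m ≡ 2 (mod 5) is unaccounted for. Put m = 5w+2:
2(5w+2)^5 - 5(5w+2)^2 - 7(5w+2) expands to 6250w^5 + 12500w^4 + 10000w^3 + 3875w^2 + 665w + 30,
and factoring out 5 leaves 5(1250w^5 + 2500w^4 + 2000w^3 + 775w^2 + 133w + 6).

5(1250w^5 + 2500w^4 + 2000w^3 + 775w^2 + 133w + 6)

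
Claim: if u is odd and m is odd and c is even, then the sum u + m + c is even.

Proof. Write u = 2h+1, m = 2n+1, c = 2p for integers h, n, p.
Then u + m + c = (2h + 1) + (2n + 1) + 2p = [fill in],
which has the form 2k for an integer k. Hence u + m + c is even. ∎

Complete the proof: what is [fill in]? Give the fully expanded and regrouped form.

2(h + n + p + 1)

Expanding: (2h + 1) + (2n + 1) + 2p = 2h + 2n + 2p + 2.
Every term is even; pulling out the factor of 2 gives 2(h + n + p + 1).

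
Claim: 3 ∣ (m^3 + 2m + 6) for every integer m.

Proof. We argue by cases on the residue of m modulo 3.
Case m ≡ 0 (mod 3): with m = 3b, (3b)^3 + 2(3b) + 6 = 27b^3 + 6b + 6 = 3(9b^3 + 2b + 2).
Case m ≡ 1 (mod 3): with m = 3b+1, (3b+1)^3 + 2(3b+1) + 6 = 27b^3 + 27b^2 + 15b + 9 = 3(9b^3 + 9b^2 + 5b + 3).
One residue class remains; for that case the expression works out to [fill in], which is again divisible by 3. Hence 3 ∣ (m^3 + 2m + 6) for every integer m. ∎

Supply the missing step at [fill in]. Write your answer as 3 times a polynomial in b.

3(9b^3 + 18b^2 + 14b + 6)

The residues treated are {0, 1}, so the missing case is m ≡ 2 (mod 3); write m = 3b+2.
Then (3b+2)^3 + 2(3b+2) + 6 = 27b^3 + 54b^2 + 42b + 18 = 3(9b^3 + 18b^2 + 14b + 6).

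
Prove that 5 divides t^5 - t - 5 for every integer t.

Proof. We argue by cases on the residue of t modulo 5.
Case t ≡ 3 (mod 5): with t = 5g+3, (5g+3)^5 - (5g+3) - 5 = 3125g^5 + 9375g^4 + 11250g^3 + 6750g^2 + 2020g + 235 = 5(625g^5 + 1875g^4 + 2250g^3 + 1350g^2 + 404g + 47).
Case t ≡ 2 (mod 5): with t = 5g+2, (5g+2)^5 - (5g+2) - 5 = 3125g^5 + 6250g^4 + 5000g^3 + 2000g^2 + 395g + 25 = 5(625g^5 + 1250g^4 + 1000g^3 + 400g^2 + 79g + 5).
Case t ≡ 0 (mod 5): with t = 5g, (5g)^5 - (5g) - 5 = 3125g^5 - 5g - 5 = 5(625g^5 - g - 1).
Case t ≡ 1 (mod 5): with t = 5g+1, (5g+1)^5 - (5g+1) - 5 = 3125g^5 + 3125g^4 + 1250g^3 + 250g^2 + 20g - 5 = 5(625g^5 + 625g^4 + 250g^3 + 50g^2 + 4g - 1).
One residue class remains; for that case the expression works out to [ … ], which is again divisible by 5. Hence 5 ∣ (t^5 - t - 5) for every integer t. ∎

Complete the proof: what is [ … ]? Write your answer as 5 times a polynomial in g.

The residues treated are {3, 2, 0, 1}, so the missing case is t ≡ 4 (mod 5); write t = 5g+4.
Then (5g+4)^5 - (5g+4) - 5 = 3125g^5 + 12500g^4 + 20000g^3 + 16000g^2 + 6395g + 1015 = 5(625g^5 + 2500g^4 + 4000g^3 + 3200g^2 + 1279g + 203).

5(625g^5 + 2500g^4 + 4000g^3 + 3200g^2 + 1279g + 203)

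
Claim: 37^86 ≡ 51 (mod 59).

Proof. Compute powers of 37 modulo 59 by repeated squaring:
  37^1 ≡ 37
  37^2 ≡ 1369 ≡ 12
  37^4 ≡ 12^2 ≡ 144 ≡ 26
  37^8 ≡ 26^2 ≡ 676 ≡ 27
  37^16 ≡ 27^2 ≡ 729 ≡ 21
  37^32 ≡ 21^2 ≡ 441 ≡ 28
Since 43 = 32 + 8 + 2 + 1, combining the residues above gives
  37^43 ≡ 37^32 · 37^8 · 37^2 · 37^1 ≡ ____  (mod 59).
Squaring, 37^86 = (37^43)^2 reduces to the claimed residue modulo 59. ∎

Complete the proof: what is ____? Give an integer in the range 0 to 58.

13

Multiply the listed residues: 28 · 27 · 12 · 37 = 756 → 9072 → 335664.
Reducing modulo 59: 335664 = 5689·59 + 13, so 37^43 ≡ 13.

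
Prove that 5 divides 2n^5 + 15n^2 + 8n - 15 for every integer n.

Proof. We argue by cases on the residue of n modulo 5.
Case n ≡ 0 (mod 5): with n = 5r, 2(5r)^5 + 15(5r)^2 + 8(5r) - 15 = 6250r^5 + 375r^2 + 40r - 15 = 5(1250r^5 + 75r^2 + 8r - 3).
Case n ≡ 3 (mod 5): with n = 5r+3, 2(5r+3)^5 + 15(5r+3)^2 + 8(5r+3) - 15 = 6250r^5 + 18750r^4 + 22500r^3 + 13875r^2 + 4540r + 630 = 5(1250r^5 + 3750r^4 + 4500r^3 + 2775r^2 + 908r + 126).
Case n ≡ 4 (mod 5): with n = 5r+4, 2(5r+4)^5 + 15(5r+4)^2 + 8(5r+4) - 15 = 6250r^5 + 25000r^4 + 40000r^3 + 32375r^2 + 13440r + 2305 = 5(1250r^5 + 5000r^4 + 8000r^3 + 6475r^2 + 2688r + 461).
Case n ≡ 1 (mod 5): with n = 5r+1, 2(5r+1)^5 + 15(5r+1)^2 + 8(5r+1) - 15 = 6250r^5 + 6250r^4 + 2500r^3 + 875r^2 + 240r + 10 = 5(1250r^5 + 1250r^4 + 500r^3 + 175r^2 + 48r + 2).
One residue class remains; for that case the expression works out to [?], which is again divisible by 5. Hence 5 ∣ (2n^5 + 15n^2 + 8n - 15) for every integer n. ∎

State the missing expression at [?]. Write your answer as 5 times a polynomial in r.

The residues treated are {0, 3, 4, 1}, so the missing case is n ≡ 2 (mod 5); write n = 5r+2.
Then 2(5r+2)^5 + 15(5r+2)^2 + 8(5r+2) - 15 = 6250r^5 + 12500r^4 + 10000r^3 + 4375r^2 + 1140r + 125 = 5(1250r^5 + 2500r^4 + 2000r^3 + 875r^2 + 228r + 25).

5(1250r^5 + 2500r^4 + 2000r^3 + 875r^2 + 228r + 25)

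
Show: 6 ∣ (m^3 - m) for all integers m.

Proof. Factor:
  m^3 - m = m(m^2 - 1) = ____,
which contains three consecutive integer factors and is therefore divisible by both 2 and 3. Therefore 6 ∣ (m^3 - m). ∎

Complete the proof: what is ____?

(m - 1)m(m + 1)

m(m^2 - 1) = m(m - 1)(m + 1) = (m - 1)m(m + 1).
These three factors are consecutive integers, so their product is divisible by 6.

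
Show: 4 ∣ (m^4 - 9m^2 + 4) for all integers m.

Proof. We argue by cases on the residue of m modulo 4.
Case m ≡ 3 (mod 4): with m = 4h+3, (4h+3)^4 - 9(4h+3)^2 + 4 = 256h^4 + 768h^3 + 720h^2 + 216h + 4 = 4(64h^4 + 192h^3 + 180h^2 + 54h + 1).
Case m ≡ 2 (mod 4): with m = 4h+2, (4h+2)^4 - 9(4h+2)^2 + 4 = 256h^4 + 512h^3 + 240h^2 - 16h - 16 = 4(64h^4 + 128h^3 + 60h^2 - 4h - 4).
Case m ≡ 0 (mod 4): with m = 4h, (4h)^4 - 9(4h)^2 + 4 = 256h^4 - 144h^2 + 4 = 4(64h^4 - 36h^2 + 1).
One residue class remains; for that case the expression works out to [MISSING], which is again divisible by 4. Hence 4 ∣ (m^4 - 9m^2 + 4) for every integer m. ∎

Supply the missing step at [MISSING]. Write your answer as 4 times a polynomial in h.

4(64h^4 + 64h^3 - 12h^2 - 14h - 1)

The residues treated are {3, 2, 0}, so the missing case is m ≡ 1 (mod 4); write m = 4h+1.
Then (4h+1)^4 - 9(4h+1)^2 + 4 = 256h^4 + 256h^3 - 48h^2 - 56h - 4 = 4(64h^4 + 64h^3 - 12h^2 - 14h - 1).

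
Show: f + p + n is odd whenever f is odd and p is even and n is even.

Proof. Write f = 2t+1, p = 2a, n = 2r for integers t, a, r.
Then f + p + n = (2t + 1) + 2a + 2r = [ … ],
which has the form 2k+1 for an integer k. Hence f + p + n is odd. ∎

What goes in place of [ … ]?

(2t + 1) + 2a + 2r = 2a + 2r + 2t + 1
= 2(a + r + t) + 1.
Since a + r + t is an integer, the sum is of the form 2k+1 for an integer k.

2(a + r + t) + 1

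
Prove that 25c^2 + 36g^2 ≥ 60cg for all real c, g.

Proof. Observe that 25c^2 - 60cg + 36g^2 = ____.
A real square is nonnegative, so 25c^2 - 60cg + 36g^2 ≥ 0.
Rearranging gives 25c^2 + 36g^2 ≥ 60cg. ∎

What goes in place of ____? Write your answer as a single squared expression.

(5c - 6g)^2

25c^2 - 60cg + 36g^2 is a perfect-square trinomial: the outer terms are (5c)^2 and (6g)^2, and the cross term is -2·5c·6g.
So 25c^2 - 60cg + 36g^2 = (5c - 6g)^2 ≥ 0.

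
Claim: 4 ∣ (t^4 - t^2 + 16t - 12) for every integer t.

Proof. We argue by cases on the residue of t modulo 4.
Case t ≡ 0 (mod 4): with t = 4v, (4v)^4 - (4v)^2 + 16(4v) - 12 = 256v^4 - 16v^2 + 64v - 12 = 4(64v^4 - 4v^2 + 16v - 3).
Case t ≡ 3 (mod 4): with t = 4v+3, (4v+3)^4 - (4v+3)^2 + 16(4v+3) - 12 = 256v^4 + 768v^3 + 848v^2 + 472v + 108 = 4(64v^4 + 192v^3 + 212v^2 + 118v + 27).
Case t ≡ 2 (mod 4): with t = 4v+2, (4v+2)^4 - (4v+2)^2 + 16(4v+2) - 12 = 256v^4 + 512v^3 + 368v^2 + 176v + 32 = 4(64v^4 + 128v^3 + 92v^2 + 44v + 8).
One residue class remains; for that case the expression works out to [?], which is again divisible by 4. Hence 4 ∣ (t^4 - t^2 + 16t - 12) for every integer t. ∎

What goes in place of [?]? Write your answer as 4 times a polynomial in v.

4(64v^4 + 64v^3 + 20v^2 + 18v + 1)

The residues treated are {0, 3, 2}, so the missing case is t ≡ 1 (mod 4); write t = 4v+1.
Then (4v+1)^4 - (4v+1)^2 + 16(4v+1) - 12 = 256v^4 + 256v^3 + 80v^2 + 72v + 4 = 4(64v^4 + 64v^3 + 20v^2 + 18v + 1).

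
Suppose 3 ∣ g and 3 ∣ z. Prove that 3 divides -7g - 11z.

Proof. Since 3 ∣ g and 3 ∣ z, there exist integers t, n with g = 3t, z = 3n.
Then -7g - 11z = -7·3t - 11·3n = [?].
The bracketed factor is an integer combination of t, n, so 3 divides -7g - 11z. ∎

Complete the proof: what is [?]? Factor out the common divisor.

Each term has a factor of 3: -7·3t - 11·3n = 3·(-11n - 7t).
Since -11n - 7t is an integer, 3 ∣ (-7g - 11z).

3(-11n - 7t)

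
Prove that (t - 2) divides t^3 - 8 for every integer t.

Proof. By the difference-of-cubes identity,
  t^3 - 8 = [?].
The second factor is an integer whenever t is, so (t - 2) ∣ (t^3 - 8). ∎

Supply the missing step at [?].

Polynomial division of t^3 - 8 by t - 2 leaves remainder 0 and quotient t^2 + 2t + 4.
Hence t^3 - 8 = (t - 2)(t^2 + 2t + 4).

(t - 2)(t^2 + 2t + 4)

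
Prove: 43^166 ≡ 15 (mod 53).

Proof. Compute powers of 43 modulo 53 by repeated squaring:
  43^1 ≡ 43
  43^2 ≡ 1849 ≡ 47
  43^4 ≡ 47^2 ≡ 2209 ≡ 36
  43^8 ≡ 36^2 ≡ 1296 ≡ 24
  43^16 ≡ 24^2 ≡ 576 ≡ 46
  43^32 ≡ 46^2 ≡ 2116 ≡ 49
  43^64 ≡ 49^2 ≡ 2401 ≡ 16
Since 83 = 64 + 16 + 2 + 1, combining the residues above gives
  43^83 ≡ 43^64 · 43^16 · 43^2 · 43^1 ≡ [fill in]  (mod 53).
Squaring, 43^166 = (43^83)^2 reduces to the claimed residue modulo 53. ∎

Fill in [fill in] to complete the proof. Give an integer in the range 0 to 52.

11

43^64 · 43^16 · 43^2 · 43^1 ≡ 16 · 46 · 47 · 43 = 1487456.
1487456 mod 53 = 11, so 43^83 ≡ 11 (mod 53).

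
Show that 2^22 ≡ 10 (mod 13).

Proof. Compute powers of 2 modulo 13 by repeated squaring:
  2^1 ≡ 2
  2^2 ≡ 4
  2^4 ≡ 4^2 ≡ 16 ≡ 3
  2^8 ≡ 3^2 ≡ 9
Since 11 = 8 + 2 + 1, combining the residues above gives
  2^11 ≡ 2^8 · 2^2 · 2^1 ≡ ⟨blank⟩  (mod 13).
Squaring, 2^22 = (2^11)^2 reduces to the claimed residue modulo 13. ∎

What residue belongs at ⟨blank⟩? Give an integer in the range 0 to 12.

7

Multiply the listed residues: 9 · 4 · 2 = 36 → 72.
Reducing modulo 13: 72 = 5·13 + 7, so 2^11 ≡ 7.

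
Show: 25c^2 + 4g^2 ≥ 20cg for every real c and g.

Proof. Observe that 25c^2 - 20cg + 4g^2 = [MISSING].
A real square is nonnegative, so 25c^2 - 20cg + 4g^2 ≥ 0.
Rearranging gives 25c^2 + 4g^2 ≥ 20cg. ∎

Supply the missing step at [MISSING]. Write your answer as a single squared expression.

(5c - 2g)^2

The leading and trailing coefficients are 5^2 and 2^2, and 20 = 2·5·2, so the trinomial is (5c - 2g)^2.
Hence 25c^2 - 20cg + 4g^2 ≥ 0.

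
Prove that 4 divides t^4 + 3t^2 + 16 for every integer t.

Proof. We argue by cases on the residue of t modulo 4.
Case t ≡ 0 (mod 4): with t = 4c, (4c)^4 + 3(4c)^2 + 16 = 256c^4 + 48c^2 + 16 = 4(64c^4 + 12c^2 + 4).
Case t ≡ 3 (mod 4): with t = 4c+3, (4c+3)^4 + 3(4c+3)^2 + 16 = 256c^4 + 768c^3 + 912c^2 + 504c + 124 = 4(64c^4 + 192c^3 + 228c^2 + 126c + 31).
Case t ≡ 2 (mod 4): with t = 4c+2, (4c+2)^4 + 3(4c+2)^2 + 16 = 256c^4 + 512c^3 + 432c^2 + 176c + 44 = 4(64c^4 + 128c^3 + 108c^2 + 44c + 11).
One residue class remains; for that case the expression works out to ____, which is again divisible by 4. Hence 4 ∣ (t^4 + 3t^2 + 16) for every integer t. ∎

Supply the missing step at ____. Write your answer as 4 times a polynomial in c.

The residues treated are {0, 3, 2}, so the missing case is t ≡ 1 (mod 4); write t = 4c+1.
Then (4c+1)^4 + 3(4c+1)^2 + 16 = 256c^4 + 256c^3 + 144c^2 + 40c + 20 = 4(64c^4 + 64c^3 + 36c^2 + 10c + 5).

4(64c^4 + 64c^3 + 36c^2 + 10c + 5)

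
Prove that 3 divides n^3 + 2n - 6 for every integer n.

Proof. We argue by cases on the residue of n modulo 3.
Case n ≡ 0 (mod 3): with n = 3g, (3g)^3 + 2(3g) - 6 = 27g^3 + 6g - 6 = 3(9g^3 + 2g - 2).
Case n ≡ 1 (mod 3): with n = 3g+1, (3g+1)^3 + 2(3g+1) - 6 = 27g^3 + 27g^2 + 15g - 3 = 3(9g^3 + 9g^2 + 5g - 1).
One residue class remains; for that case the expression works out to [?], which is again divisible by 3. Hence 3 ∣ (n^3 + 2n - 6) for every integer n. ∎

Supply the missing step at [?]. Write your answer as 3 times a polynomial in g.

3(9g^3 + 18g^2 + 14g + 2)

The residues treated are {0, 1}, so the missing case is n ≡ 2 (mod 3); write n = 3g+2.
Then (3g+2)^3 + 2(3g+2) - 6 = 27g^3 + 54g^2 + 42g + 6 = 3(9g^3 + 18g^2 + 14g + 2).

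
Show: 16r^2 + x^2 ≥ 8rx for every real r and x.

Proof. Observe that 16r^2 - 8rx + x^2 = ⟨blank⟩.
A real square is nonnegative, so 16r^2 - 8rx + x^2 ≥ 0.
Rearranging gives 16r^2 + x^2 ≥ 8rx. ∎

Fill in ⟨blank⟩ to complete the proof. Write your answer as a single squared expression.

(4r - x)^2

16r^2 - 8rx + x^2 is a perfect-square trinomial: the outer terms are (4r)^2 and (x)^2, and the cross term is -2·4r·x.
So 16r^2 - 8rx + x^2 = (4r - x)^2 ≥ 0.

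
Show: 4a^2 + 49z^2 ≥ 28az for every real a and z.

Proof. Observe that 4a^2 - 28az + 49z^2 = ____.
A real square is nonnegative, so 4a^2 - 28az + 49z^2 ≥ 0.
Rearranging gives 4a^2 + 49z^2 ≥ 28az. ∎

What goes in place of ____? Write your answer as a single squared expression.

(2a - 7z)^2

The leading and trailing coefficients are 2^2 and 7^2, and 28 = 2·2·7, so the trinomial is (2a - 7z)^2.
Hence 4a^2 - 28az + 49z^2 ≥ 0.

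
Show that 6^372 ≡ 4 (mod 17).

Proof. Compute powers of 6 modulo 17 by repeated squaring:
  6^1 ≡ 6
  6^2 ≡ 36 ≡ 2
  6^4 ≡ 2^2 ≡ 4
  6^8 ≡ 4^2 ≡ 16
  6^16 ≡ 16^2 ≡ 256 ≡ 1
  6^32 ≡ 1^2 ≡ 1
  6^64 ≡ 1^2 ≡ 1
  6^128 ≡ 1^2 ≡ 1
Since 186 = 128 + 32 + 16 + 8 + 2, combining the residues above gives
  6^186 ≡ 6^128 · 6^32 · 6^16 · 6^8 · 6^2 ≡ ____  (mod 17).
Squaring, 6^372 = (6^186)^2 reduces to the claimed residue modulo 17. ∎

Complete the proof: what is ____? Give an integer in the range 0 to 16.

Multiply the listed residues: 1 · 1 · 1 · 16 · 2 = 1 → 1 → 16 → 32.
Reducing modulo 17: 32 = 1·17 + 15, so 6^186 ≡ 15.

15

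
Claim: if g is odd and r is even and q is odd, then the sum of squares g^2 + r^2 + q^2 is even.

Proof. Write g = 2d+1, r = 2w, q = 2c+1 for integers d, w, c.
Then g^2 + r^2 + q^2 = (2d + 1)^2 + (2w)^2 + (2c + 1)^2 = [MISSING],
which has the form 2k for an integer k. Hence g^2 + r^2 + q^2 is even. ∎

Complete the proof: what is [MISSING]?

2(2c^2 + 2c + 2d^2 + 2d + 2w^2 + 1)

Expanding: (2d + 1)^2 + (2w)^2 + (2c + 1)^2 = 4c^2 + 4c + 4d^2 + 4d + 4w^2 + 2.
Every term is even; pulling out the factor of 2 gives 2(2c^2 + 2c + 2d^2 + 2d + 2w^2 + 1).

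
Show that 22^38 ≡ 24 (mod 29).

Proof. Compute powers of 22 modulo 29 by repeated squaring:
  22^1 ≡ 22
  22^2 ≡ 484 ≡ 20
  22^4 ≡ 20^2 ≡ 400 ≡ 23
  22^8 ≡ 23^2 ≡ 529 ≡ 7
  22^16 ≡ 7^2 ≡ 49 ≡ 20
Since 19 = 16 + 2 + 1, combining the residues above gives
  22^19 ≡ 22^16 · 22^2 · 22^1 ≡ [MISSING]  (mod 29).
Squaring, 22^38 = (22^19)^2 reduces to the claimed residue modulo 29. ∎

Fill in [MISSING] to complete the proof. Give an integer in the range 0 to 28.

13

22^16 · 22^2 · 22^1 ≡ 20 · 20 · 22 = 8800.
8800 mod 29 = 13, so 22^19 ≡ 13 (mod 29).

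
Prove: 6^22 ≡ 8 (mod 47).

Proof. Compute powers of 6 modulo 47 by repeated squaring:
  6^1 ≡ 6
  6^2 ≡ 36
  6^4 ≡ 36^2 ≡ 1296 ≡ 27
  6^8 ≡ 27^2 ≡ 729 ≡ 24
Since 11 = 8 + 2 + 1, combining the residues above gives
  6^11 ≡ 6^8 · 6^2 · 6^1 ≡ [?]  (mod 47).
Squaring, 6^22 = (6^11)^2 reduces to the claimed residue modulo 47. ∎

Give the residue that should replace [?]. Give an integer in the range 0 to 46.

14

6^8 · 6^2 · 6^1 ≡ 24 · 36 · 6 = 5184.
5184 mod 47 = 14, so 6^11 ≡ 14 (mod 47).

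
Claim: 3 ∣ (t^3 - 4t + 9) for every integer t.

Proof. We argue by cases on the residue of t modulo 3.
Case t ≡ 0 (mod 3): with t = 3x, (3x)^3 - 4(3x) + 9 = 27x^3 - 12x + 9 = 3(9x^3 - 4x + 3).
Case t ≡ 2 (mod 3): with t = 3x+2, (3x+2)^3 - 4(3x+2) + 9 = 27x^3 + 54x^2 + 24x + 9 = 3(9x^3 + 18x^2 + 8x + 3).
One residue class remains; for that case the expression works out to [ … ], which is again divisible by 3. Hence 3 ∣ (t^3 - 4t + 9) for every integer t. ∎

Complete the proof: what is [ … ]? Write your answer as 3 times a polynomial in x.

3(9x^3 + 9x^2 - x + 2)

The residues treated are {0, 2}, so the missing case is t ≡ 1 (mod 3); write t = 3x+1.
Then (3x+1)^3 - 4(3x+1) + 9 = 27x^3 + 27x^2 - 3x + 6 = 3(9x^3 + 9x^2 - x + 2).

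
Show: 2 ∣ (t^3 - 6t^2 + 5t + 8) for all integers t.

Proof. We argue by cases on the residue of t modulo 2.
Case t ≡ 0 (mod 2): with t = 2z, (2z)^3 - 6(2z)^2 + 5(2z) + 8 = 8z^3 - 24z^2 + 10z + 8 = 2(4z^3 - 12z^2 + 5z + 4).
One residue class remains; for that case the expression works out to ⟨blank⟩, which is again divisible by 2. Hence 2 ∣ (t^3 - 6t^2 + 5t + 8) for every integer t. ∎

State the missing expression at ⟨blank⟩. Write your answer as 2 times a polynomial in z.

The residues treated are {0}, so the missing case is t ≡ 1 (mod 2); write t = 2z+1.
Then (2z+1)^3 - 6(2z+1)^2 + 5(2z+1) + 8 = 8z^3 - 12z^2 - 8z + 8 = 2(4z^3 - 6z^2 - 4z + 4).

2(4z^3 - 6z^2 - 4z + 4)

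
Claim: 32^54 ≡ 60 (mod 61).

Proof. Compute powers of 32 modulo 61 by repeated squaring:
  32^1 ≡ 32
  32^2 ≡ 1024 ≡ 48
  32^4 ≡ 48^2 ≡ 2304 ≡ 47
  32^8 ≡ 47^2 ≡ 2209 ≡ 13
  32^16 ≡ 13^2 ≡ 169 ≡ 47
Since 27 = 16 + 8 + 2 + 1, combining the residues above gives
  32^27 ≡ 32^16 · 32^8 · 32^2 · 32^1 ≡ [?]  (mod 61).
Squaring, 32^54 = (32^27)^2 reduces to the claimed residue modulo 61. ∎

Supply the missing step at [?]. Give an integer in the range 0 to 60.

11

Multiply the listed residues: 47 · 13 · 48 · 32 = 611 → 29328 → 938496.
Reducing modulo 61: 938496 = 15385·61 + 11, so 32^27 ≡ 11.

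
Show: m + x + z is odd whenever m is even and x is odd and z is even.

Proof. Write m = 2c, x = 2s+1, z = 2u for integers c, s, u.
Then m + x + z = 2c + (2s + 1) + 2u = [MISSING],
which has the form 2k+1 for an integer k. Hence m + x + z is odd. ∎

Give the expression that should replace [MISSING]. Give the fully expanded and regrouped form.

2(c + s + u) + 1

Expanding: 2c + (2s + 1) + 2u = 2c + 2s + 2u + 1.
Every term except the constant is even, so this is 2(c + s + u) + 1,
and c + s + u ∈ ℤ gives the required form.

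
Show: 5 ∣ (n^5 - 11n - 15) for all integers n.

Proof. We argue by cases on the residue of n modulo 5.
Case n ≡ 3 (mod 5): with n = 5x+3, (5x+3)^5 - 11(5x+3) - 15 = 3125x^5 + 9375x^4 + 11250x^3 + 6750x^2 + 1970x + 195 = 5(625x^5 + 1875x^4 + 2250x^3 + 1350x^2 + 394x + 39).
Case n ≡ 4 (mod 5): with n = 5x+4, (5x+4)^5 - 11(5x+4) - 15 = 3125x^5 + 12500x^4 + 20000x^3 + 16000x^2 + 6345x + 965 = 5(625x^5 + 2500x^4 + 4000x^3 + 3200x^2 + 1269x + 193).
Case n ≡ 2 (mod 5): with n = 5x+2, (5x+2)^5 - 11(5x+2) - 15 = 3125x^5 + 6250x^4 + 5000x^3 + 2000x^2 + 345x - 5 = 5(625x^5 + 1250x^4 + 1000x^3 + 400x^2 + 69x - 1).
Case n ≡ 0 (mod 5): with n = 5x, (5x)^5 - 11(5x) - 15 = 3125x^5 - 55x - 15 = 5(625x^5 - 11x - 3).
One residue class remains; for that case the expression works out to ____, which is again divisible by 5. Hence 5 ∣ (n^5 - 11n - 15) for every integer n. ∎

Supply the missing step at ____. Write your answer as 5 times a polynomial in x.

5(625x^5 + 625x^4 + 250x^3 + 50x^2 - 6x - 5)

The residues treated are {3, 4, 2, 0}, so the missing case is n ≡ 1 (mod 5); write n = 5x+1.
Then (5x+1)^5 - 11(5x+1) - 15 = 3125x^5 + 3125x^4 + 1250x^3 + 250x^2 - 30x - 25 = 5(625x^5 + 625x^4 + 250x^3 + 50x^2 - 6x - 5).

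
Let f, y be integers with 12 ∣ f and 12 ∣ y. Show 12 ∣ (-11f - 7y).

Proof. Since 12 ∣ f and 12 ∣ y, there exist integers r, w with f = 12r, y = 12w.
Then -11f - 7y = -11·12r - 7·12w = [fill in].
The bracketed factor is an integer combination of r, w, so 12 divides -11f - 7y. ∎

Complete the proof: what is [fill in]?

12(-11r - 7w)

Pull the common 12 out of every term: -11·12r - 7·12w = 12(-11r - 7w).
-11r - 7w is an integer, which exhibits the divisibility.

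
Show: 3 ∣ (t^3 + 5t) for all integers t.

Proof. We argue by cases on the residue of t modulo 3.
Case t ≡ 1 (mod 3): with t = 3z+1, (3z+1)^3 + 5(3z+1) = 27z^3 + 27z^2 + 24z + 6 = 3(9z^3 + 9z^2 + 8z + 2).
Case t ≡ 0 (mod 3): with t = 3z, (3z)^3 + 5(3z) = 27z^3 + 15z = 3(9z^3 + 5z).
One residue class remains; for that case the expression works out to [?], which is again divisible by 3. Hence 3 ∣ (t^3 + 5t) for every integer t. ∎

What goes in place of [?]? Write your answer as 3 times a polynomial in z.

3(9z^3 + 18z^2 + 17z + 6)

The residues treated are {1, 0}, so the missing case is t ≡ 2 (mod 3); write t = 3z+2.
Then (3z+2)^3 + 5(3z+2) = 27z^3 + 54z^2 + 51z + 18 = 3(9z^3 + 18z^2 + 17z + 6).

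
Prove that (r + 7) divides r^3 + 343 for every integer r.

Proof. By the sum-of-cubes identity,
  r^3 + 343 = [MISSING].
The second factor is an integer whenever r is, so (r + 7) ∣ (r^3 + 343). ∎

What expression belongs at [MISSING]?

(r + 7)(r^2 - 7r + 49)

a^3 + b^3 = (a + b)(a^2 - ab + b^2). With a = r, b = 7:
r^3 + 343 = (r + 7)(r^2 - 7r + 49).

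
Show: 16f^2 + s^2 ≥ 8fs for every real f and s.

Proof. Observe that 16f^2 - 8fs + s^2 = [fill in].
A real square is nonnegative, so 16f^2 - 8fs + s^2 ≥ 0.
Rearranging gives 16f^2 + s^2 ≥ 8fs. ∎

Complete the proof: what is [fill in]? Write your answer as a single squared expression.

(4f - s)^2

16f^2 - 8fs + s^2 is a perfect-square trinomial: the outer terms are (4f)^2 and (s)^2, and the cross term is -2·4f·s.
So 16f^2 - 8fs + s^2 = (4f - s)^2 ≥ 0.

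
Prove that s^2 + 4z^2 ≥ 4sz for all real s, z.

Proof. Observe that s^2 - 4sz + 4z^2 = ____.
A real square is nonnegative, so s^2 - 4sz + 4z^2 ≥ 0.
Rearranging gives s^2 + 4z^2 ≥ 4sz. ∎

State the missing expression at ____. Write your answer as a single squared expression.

(s - 2z)^2

The leading and trailing coefficients are 1^2 and 2^2, and 4 = 2·1·2, so the trinomial is (s - 2z)^2.
Hence s^2 - 4sz + 4z^2 ≥ 0.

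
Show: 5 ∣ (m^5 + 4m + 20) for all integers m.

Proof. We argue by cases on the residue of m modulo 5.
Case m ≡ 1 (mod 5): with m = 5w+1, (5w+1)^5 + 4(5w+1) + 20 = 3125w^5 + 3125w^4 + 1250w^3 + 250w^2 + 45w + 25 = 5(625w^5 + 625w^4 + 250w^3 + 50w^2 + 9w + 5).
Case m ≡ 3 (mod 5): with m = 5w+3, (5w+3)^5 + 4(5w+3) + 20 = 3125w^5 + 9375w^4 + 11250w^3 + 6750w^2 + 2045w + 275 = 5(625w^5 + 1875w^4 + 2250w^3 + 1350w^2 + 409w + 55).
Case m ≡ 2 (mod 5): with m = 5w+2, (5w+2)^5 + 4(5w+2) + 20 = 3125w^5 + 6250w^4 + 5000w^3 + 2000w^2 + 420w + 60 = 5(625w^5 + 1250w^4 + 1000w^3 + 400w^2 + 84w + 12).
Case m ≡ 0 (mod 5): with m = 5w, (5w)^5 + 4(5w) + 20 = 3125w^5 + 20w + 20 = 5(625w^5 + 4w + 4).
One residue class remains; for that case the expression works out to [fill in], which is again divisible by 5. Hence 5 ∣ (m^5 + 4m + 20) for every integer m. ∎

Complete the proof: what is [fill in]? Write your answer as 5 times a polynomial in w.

5(625w^5 + 2500w^4 + 4000w^3 + 3200w^2 + 1284w + 212)

The residues treated are {1, 3, 2, 0}, so the missing case is m ≡ 4 (mod 5); write m = 5w+4.
Then (5w+4)^5 + 4(5w+4) + 20 = 3125w^5 + 12500w^4 + 20000w^3 + 16000w^2 + 6420w + 1060 = 5(625w^5 + 2500w^4 + 4000w^3 + 3200w^2 + 1284w + 212).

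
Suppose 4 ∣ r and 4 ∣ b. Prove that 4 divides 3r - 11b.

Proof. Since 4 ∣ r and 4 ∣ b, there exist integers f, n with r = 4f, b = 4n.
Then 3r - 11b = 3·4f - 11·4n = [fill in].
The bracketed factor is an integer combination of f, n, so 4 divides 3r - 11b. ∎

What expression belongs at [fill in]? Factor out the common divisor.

4(3f - 11n)

Pull the common 4 out of every term: 3·4f - 11·4n = 4(3f - 11n).
3f - 11n is an integer, which exhibits the divisibility.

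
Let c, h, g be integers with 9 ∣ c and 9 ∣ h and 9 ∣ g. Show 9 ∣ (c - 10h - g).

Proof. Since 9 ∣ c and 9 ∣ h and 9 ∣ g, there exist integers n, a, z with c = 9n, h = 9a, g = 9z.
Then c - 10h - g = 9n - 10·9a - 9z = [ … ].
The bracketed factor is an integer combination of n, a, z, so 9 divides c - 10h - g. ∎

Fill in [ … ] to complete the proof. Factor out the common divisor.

Each term has a factor of 9: 9n - 10·9a - 9z = 9·(-10a + n - z).
Since -10a + n - z is an integer, 9 ∣ (c - 10h - g).

9(-10a + n - z)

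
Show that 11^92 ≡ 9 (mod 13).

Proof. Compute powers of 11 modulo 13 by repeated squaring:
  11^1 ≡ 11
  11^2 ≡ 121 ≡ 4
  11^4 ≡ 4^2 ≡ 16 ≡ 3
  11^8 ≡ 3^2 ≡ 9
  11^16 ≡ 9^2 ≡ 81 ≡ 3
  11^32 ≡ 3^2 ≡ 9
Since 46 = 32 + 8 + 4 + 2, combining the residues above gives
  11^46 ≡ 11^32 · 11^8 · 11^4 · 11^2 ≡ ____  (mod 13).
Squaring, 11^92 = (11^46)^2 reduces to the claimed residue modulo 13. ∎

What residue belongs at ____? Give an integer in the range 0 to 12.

Multiply the listed residues: 9 · 9 · 3 · 4 = 81 → 243 → 972.
Reducing modulo 13: 972 = 74·13 + 10, so 11^46 ≡ 10.

10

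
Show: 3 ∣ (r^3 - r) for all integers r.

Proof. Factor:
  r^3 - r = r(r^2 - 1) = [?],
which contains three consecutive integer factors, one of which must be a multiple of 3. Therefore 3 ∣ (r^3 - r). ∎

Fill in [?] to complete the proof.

r(r^2 - 1) = r(r - 1)(r + 1) = (r - 1)r(r + 1).
These three factors are consecutive integers, so their product is divisible by 3.

(r - 1)r(r + 1)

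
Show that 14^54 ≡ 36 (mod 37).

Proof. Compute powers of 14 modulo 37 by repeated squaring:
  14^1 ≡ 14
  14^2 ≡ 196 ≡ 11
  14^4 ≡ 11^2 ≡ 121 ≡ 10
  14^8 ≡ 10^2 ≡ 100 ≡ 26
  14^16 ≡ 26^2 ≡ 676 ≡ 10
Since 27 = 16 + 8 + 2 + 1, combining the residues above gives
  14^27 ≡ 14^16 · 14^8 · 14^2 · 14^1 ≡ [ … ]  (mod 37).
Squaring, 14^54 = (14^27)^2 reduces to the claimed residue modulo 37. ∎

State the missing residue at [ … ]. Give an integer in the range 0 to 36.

6

14^16 · 14^8 · 14^2 · 14^1 ≡ 10 · 26 · 11 · 14 = 40040.
40040 mod 37 = 6, so 14^27 ≡ 6 (mod 37).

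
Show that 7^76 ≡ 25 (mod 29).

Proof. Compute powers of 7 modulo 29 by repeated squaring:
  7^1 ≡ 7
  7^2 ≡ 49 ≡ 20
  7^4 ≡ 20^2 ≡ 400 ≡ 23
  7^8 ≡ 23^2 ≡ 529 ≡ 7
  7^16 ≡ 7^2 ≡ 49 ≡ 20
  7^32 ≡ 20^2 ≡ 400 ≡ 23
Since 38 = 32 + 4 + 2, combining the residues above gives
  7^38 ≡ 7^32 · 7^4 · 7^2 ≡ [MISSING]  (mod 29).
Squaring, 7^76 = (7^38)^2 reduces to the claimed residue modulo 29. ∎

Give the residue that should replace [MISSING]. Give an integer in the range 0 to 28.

Multiply the listed residues: 23 · 23 · 20 = 529 → 10580.
Reducing modulo 29: 10580 = 364·29 + 24, so 7^38 ≡ 24.

24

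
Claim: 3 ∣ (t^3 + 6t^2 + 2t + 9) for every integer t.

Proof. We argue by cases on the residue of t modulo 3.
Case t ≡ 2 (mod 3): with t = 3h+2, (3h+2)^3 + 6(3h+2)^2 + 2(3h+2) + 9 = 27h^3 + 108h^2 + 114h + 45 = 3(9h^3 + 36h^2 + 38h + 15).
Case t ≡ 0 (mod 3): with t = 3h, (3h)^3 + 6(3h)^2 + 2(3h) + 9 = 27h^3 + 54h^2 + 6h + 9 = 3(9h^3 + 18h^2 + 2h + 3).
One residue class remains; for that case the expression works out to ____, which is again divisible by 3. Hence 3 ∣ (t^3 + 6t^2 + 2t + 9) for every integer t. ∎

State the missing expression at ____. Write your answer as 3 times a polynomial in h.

The residues treated are {2, 0}, so the missing case is t ≡ 1 (mod 3); write t = 3h+1.
Then (3h+1)^3 + 6(3h+1)^2 + 2(3h+1) + 9 = 27h^3 + 81h^2 + 51h + 18 = 3(9h^3 + 27h^2 + 17h + 6).

3(9h^3 + 27h^2 + 17h + 6)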